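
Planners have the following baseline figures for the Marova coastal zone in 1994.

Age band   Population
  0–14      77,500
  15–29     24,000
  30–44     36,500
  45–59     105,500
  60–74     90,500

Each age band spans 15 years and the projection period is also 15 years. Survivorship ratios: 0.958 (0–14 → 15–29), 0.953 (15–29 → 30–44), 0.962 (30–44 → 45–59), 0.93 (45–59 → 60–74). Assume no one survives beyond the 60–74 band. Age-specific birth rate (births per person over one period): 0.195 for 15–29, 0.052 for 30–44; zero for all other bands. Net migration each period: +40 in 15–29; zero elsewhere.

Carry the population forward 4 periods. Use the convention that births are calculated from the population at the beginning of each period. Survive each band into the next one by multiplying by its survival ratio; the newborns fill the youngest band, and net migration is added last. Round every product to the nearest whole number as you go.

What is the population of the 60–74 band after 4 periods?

[period 1]
Births: 24000 × 0.195 = 4680, 36500 × 0.052 = 1898 ⇒ total 6578
15–29: 77500 × 0.958 = 74245
30–44: 24000 × 0.953 = 22872
45–59: 36500 × 0.962 = 35113
60–74: 105500 × 0.93 = 98115
Net migration: 15–29 + 40 → 74285
→ [6578, 74285, 22872, 35113, 98115]
[period 2]
Births: 74285 × 0.195 = 14486, 22872 × 0.052 = 1189 ⇒ total 15675
15–29: 6578 × 0.958 = 6302
30–44: 74285 × 0.953 = 70794
45–59: 22872 × 0.962 = 22003
60–74: 35113 × 0.93 = 32655
Net migration: 15–29 + 40 → 6342
→ [15675, 6342, 70794, 22003, 32655]
[period 3]
Births: 6342 × 0.195 = 1237, 70794 × 0.052 = 3681 ⇒ total 4918
15–29: 15675 × 0.958 = 15017
30–44: 6342 × 0.953 = 6044
45–59: 70794 × 0.962 = 68104
60–74: 22003 × 0.93 = 20463
Net migration: 15–29 + 40 → 15057
→ [4918, 15057, 6044, 68104, 20463]
[period 4]
Births: 15057 × 0.195 = 2936, 6044 × 0.052 = 314 ⇒ total 3250
15–29: 4918 × 0.958 = 4711
30–44: 15057 × 0.953 = 14349
45–59: 6044 × 0.962 = 5814
60–74: 68104 × 0.93 = 63337
Net migration: 15–29 + 40 → 4751
→ [3250, 4751, 14349, 5814, 63337]

63337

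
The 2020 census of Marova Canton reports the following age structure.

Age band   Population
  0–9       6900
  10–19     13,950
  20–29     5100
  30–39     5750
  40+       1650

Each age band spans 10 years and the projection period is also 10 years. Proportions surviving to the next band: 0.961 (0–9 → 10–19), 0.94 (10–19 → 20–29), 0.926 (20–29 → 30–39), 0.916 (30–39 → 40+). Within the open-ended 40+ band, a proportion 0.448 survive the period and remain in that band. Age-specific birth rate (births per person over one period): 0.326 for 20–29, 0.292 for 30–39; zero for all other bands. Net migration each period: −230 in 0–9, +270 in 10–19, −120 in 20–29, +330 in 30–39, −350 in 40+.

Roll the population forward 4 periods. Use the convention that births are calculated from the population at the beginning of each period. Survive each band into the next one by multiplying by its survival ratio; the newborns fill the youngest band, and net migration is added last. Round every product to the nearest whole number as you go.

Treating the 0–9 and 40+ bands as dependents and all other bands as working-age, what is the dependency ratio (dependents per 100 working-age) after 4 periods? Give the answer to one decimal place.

103.9

Period 1:
Births: 5100 × 0.326 = 1663, 5750 × 0.292 = 1679 ⇒ total 3342
10–19: 6900 × 0.961 = 6631
20–29: 13950 × 0.94 = 13113
30–39: 5100 × 0.926 = 4723
40+: 5750 × 0.916 + 1650 × 0.448 = 5267 + 739 = 6006
Net migration: 0–9 − 230 → 3112; 10–19 + 270 → 6901; 20–29 − 120 → 12993; 30–39 + 330 → 5053; 40+ − 350 → 5656
End of period: [3112, 6901, 12993, 5053, 5656]
Period 2:
Births: 12993 × 0.326 = 4236, 5053 × 0.292 = 1475 ⇒ total 5711
10–19: 3112 × 0.961 = 2991
20–29: 6901 × 0.94 = 6487
30–39: 12993 × 0.926 = 12032
40+: 5053 × 0.916 + 5656 × 0.448 = 4629 + 2534 = 7163
Net migration: 0–9 − 230 → 5481; 10–19 + 270 → 3261; 20–29 − 120 → 6367; 30–39 + 330 → 12362; 40+ − 350 → 6813
End of period: [5481, 3261, 6367, 12362, 6813]
Period 3:
Births: 6367 × 0.326 = 2076, 12362 × 0.292 = 3610 ⇒ total 5686
10–19: 5481 × 0.961 = 5267
20–29: 3261 × 0.94 = 3065
30–39: 6367 × 0.926 = 5896
40+: 12362 × 0.916 + 6813 × 0.448 = 11324 + 3052 = 14376
Net migration: 0–9 − 230 → 5456; 10–19 + 270 → 5537; 20–29 − 120 → 2945; 30–39 + 330 → 6226; 40+ − 350 → 14026
End of period: [5456, 5537, 2945, 6226, 14026]
Period 4:
Births: 2945 × 0.326 = 960, 6226 × 0.292 = 1818 ⇒ total 2778
10–19: 5456 × 0.961 = 5243
20–29: 5537 × 0.94 = 5205
30–39: 2945 × 0.926 = 2727
40+: 6226 × 0.916 + 14026 × 0.448 = 5703 + 6284 = 11987
Net migration: 0–9 − 230 → 2548; 10–19 + 270 → 5513; 20–29 − 120 → 5085; 30–39 + 330 → 3057; 40+ − 350 → 11637
End of period: [2548, 5513, 5085, 3057, 11637]
Dependents (band 0–9 + band 40+) = 2548 + 11637 = 14185; working-age = 13655; ratio = 14185/13655 × 100 = 103.9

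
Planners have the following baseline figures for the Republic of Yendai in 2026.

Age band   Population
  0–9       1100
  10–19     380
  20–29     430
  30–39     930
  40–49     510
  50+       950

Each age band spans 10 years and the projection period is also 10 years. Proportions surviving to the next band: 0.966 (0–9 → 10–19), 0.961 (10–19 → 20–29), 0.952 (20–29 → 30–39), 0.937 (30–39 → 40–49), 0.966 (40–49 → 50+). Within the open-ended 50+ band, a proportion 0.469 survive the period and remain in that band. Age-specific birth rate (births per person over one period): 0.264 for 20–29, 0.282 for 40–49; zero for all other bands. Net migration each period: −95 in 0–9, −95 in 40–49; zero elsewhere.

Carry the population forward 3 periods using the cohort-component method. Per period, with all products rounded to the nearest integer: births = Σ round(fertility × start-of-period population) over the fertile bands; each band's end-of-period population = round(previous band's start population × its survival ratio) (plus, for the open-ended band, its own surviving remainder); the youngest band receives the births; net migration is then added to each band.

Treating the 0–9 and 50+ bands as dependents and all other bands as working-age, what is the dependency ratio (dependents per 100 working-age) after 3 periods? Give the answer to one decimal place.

— Period 1 —
Births: 430 × 0.264 = 114, 510 × 0.282 = 144 → total 258
10–19: 1100 × 0.966 = 1063
20–29: 380 × 0.961 = 365
30–39: 430 × 0.952 = 409
40–49: 930 × 0.937 = 871
50+: 510 × 0.966 + 950 × 0.469 = 493 + 446 = 939
Net migration: 0–9 − 95 → 163; 40–49 − 95 → 776
Giving 163 / 1063 / 365 / 409 / 776 / 939.
— Period 2 —
Births: 365 × 0.264 = 96, 776 × 0.282 = 219 → total 315
10–19: 163 × 0.966 = 157
20–29: 1063 × 0.961 = 1022
30–39: 365 × 0.952 = 347
40–49: 409 × 0.937 = 383
50+: 776 × 0.966 + 939 × 0.469 = 750 + 440 = 1190
Net migration: 0–9 − 95 → 220; 40–49 − 95 → 288
Giving 220 / 157 / 1022 / 347 / 288 / 1190.
— Period 3 —
Births: 1022 × 0.264 = 270, 288 × 0.282 = 81 → total 351
10–19: 220 × 0.966 = 213
20–29: 157 × 0.961 = 151
30–39: 1022 × 0.952 = 973
40–49: 347 × 0.937 = 325
50+: 288 × 0.966 + 1190 × 0.469 = 278 + 558 = 836
Net migration: 0–9 − 95 → 256; 40–49 − 95 → 230
Giving 256 / 213 / 151 / 973 / 230 / 836.
Dependents (band 0–9 + band 50+) = 256 + 836 = 1092; working-age = 1567; ratio = 1092/1567 × 100 = 69.7

69.7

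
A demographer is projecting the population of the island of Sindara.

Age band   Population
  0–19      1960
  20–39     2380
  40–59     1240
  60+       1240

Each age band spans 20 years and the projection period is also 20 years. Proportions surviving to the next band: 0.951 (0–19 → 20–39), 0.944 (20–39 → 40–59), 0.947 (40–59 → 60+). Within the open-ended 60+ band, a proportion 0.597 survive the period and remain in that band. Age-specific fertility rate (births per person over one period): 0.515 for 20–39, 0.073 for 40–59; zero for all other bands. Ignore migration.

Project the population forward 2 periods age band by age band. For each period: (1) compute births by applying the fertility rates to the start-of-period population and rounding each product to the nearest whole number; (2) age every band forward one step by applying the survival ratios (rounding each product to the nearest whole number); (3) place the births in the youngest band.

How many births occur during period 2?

1124

Period 1.
Births: 2380 * 0.515 = 1226 ; 1240 * 0.073 = 91 ⇒ total 1317
20–39: 1960 * 0.951 = 1864
40–59: 2380 * 0.944 = 2247
60+: 1240 * 0.947 + 1240 * 0.597 = 1174 + 740 = 1914
Population now: 0–19=1317, 20–39=1864, 40–59=2247, 60+=1914
Period 2.
Births: 1864 * 0.515 = 960 ; 2247 * 0.073 = 164 ⇒ total 1124
20–39: 1317 * 0.951 = 1252
40–59: 1864 * 0.944 = 1760
60+: 2247 * 0.947 + 1914 * 0.597 = 2128 + 1143 = 3271
Population now: 0–19=1124, 20–39=1252, 40–59=1760, 60+=3271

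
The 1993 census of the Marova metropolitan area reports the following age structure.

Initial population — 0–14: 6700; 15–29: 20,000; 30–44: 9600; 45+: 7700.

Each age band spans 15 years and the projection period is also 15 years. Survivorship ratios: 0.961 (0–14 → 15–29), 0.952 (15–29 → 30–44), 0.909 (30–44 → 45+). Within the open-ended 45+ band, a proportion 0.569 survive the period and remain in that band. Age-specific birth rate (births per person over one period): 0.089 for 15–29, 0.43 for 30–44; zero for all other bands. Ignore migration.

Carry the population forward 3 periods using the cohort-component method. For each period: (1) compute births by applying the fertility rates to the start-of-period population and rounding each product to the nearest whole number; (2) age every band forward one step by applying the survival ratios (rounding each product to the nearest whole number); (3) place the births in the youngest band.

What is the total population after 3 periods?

Call the bands 1 to 4, youngest first.
After projecting period 1:
Births: 20000 × 0.089 = 1780 ; 9600 × 0.43 = 4128 — total 5908
Band 2: 6700 × 0.961 = 6439
Band 3: 20000 × 0.952 = 19040
Band 4: 9600 × 0.909 + 7700 × 0.569 = 8726 + 4381 = 13107
End of period: [5908, 6439, 19040, 13107]
After projecting period 2:
Births: 6439 × 0.089 = 573 ; 19040 × 0.43 = 8187 — total 8760
Band 2: 5908 × 0.961 = 5678
Band 3: 6439 × 0.952 = 6130
Band 4: 19040 × 0.909 + 13107 × 0.569 = 17307 + 7458 = 24765
End of period: [8760, 5678, 6130, 24765]
After projecting period 3:
Births: 5678 × 0.089 = 505 ; 6130 × 0.43 = 2636 — total 3141
Band 2: 8760 × 0.961 = 8418
Band 3: 5678 × 0.952 = 5405
Band 4: 6130 × 0.909 + 24765 × 0.569 = 5572 + 14091 = 19663
End of period: [3141, 8418, 5405, 19663]
Total after period 3: 3141 + 8418 + 5405 + 19663 = 36627

36627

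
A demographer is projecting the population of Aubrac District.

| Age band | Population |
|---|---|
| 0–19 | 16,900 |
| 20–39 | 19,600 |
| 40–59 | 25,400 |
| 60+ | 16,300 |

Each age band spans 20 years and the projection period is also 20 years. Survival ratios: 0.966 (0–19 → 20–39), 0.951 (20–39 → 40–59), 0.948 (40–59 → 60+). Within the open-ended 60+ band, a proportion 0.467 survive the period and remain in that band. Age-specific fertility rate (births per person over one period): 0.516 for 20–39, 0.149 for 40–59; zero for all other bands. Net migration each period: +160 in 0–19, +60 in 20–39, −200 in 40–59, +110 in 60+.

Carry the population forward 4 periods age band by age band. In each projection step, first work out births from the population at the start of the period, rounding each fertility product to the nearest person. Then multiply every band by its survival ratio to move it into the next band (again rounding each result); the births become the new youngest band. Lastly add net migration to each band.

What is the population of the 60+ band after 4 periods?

26155

Period 1:
Births: 19600 × 0.516 = 10114 ; 25400 × 0.149 = 3785 → 13899
20–39: 16900 × 0.966 = 16325
40–59: 19600 × 0.951 = 18640
60+: 25400 × 0.948 + 16300 × 0.467 = 24079 + 7612 = 31691
Net migration: 0–19 + 160 → 14059; 20–39 + 60 → 16385; 40–59 − 200 → 18440; 60+ + 110 → 31801
Giving 14059 / 16385 / 18440 / 31801.
Period 2:
Births: 16385 × 0.516 = 8455 ; 18440 × 0.149 = 2748 → 11203
20–39: 14059 × 0.966 = 13581
40–59: 16385 × 0.951 = 15582
60+: 18440 × 0.948 + 31801 × 0.467 = 17481 + 14851 = 32332
Net migration: 0–19 + 160 → 11363; 20–39 + 60 → 13641; 40–59 − 200 → 15382; 60+ + 110 → 32442
Giving 11363 / 13641 / 15382 / 32442.
Period 3:
Births: 13641 × 0.516 = 7039 ; 15382 × 0.149 = 2292 → 9331
20–39: 11363 × 0.966 = 10977
40–59: 13641 × 0.951 = 12973
60+: 15382 × 0.948 + 32442 × 0.467 = 14582 + 15150 = 29732
Net migration: 0–19 + 160 → 9491; 20–39 + 60 → 11037; 40–59 − 200 → 12773; 60+ + 110 → 29842
Giving 9491 / 11037 / 12773 / 29842.
Period 4:
Births: 11037 × 0.516 = 5695 ; 12773 × 0.149 = 1903 → 7598
20–39: 9491 × 0.966 = 9168
40–59: 11037 × 0.951 = 10496
60+: 12773 × 0.948 + 29842 × 0.467 = 12109 + 13936 = 26045
Net migration: 0–19 + 160 → 7758; 20–39 + 60 → 9228; 40–59 − 200 → 10296; 60+ + 110 → 26155
Giving 7758 / 9228 / 10296 / 26155.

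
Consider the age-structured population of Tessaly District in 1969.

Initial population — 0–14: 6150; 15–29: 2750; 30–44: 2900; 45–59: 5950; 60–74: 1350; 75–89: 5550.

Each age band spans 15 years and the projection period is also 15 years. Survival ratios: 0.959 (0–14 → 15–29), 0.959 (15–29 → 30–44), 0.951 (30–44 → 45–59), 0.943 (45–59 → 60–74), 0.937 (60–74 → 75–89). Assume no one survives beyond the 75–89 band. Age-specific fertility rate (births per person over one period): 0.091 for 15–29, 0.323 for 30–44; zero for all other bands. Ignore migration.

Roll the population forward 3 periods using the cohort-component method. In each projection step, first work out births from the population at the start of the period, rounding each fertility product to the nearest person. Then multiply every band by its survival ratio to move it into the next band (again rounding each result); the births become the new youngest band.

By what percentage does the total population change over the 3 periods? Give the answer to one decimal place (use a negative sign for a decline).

Call the bands 1 to 6, youngest first.
After projecting period 1:
Births: 2750 * 0.091 = 250, 2900 * 0.323 = 937 → total 1187
Band 2: 6150 * 0.959 = 5898
Band 3: 2750 * 0.959 = 2637
Band 4: 2900 * 0.951 = 2758
Band 5: 5950 * 0.943 = 5611
Band 6: 1350 * 0.937 = 1265
→ [1187, 5898, 2637, 2758, 5611, 1265]
After projecting period 2:
Births: 5898 * 0.091 = 537, 2637 * 0.323 = 852 → total 1389
Band 2: 1187 * 0.959 = 1138
Band 3: 5898 * 0.959 = 5656
Band 4: 2637 * 0.951 = 2508
Band 5: 2758 * 0.943 = 2601
Band 6: 5611 * 0.937 = 5258
→ [1389, 1138, 5656, 2508, 2601, 5258]
After projecting period 3:
Births: 1138 * 0.091 = 104, 5656 * 0.323 = 1827 → total 1931
Band 2: 1389 * 0.959 = 1332
Band 3: 1138 * 0.959 = 1091
Band 4: 5656 * 0.951 = 5379
Band 5: 2508 * 0.943 = 2365
Band 6: 2601 * 0.937 = 2437
→ [1931, 1332, 1091, 5379, 2365, 2437]
Total: 24650 → 14535; change = -10115; percentage change = -41.0%

-41.0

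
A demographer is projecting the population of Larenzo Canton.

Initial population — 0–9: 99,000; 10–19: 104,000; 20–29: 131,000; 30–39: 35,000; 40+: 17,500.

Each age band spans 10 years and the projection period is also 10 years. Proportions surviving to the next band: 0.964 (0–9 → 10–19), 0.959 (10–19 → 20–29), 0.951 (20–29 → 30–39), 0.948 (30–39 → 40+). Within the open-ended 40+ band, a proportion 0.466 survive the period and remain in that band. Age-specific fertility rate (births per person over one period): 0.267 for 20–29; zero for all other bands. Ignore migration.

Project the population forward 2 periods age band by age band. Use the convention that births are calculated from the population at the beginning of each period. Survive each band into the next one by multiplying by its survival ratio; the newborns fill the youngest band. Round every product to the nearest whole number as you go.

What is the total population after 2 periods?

384085

— Period 1 —
Births: 131000 * 0.267 = 34977
10–19: 99000 * 0.964 = 95436
20–29: 104000 * 0.959 = 99736
30–39: 131000 * 0.951 = 124581
40+: 35000 * 0.948 + 17500 * 0.466 = 33180 + 8155 = 41335
Population now: 0–9=34977, 10–19=95436, 20–29=99736, 30–39=124581, 40+=41335
— Period 2 —
Births: 99736 * 0.267 = 26630
10–19: 34977 * 0.964 = 33718
20–29: 95436 * 0.959 = 91523
30–39: 99736 * 0.951 = 94849
40+: 124581 * 0.948 + 41335 * 0.466 = 118103 + 19262 = 137365
Population now: 0–9=26630, 10–19=33718, 20–29=91523, 30–39=94849, 40+=137365
Total after period 2: 26630 + 33718 + 91523 + 94849 + 137365 = 384085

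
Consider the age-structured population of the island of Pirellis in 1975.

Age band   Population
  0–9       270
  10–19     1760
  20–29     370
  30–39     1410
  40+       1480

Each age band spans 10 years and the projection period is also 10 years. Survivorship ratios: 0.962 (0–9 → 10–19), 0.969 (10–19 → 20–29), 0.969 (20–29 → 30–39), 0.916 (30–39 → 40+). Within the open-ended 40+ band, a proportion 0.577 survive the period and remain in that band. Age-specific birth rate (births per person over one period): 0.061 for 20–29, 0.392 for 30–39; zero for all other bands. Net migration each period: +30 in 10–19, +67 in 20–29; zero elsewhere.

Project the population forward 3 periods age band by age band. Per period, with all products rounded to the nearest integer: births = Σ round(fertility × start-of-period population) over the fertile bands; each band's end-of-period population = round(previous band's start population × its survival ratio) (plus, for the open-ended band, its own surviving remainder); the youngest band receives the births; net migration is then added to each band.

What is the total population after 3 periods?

Let group 1 be 0–9 through group 5 = 40+.
— Period 1 —
Births: 370 × 0.061 = 23, 1410 × 0.392 = 553 → total 576
Group 2: 270 × 0.962 = 260
Group 3: 1760 × 0.969 = 1705
Group 4: 370 × 0.969 = 359
Group 5: 1410 × 0.916 + 1480 × 0.577 = 1292 + 854 = 2146
Net migration: Group 2 + 30 → 290; Group 3 + 67 → 1772
Giving 576 / 290 / 1772 / 359 / 2146.
— Period 2 —
Births: 1772 × 0.061 = 108, 359 × 0.392 = 141 → total 249
Group 2: 576 × 0.962 = 554
Group 3: 290 × 0.969 = 281
Group 4: 1772 × 0.969 = 1717
Group 5: 359 × 0.916 + 2146 × 0.577 = 329 + 1238 = 1567
Net migration: Group 2 + 30 → 584; Group 3 + 67 → 348
Giving 249 / 584 / 348 / 1717 / 1567.
— Period 3 —
Births: 348 × 0.061 = 21, 1717 × 0.392 = 673 → total 694
Group 2: 249 × 0.962 = 240
Group 3: 584 × 0.969 = 566
Group 4: 348 × 0.969 = 337
Group 5: 1717 × 0.916 + 1567 × 0.577 = 1573 + 904 = 2477
Net migration: Group 2 + 30 → 270; Group 3 + 67 → 633
Giving 694 / 270 / 633 / 337 / 2477.
Total after period 3: 694 + 270 + 633 + 337 + 2477 = 4411

4411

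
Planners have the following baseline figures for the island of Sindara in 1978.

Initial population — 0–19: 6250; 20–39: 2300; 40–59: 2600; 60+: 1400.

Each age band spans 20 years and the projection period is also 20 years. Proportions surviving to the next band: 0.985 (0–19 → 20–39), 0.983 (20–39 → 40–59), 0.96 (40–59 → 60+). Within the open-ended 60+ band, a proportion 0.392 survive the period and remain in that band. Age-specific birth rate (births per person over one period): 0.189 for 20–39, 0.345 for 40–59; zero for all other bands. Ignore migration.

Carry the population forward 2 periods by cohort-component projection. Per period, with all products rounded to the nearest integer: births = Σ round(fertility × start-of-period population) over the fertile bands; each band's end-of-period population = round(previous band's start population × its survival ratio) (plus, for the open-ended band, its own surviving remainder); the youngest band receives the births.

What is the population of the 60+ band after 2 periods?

Period 1.
Births: 2300 × 0.189 = 435, 2600 × 0.345 = 897 ⇒ total 1332
20–39: 6250 × 0.985 = 6156
40–59: 2300 × 0.983 = 2261
60+: 2600 × 0.96 + 1400 × 0.392 = 2496 + 549 = 3045
→ [1332, 6156, 2261, 3045]
Period 2.
Births: 6156 × 0.189 = 1163, 2261 × 0.345 = 780 ⇒ total 1943
20–39: 1332 × 0.985 = 1312
40–59: 6156 × 0.983 = 6051
60+: 2261 × 0.96 + 3045 × 0.392 = 2171 + 1194 = 3365
→ [1943, 1312, 6051, 3365]

3365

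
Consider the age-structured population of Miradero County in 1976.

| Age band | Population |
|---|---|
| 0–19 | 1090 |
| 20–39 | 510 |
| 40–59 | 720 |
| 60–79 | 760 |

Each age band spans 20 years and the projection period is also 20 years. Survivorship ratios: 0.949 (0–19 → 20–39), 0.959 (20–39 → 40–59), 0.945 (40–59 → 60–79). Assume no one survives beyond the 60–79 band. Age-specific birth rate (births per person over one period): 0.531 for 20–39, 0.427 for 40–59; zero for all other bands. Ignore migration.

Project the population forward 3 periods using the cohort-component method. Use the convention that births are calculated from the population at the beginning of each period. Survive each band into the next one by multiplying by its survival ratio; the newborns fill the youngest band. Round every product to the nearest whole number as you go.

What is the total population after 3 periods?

2898

(Bands numbered youngest = 1 to oldest = 4.)
Period 1.
Births: 510 × 0.531 = 271  |  720 × 0.427 = 307 → 578
Band 2: 1090 × 0.949 = 1034
Band 3: 510 × 0.959 = 489
Band 4: 720 × 0.945 = 680
Giving 578 / 1034 / 489 / 680.
Period 2.
Births: 1034 × 0.531 = 549  |  489 × 0.427 = 209 → 758
Band 2: 578 × 0.949 = 549
Band 3: 1034 × 0.959 = 992
Band 4: 489 × 0.945 = 462
Giving 758 / 549 / 992 / 462.
Period 3.
Births: 549 × 0.531 = 292  |  992 × 0.427 = 424 → 716
Band 2: 758 × 0.949 = 719
Band 3: 549 × 0.959 = 526
Band 4: 992 × 0.945 = 937
Giving 716 / 719 / 526 / 937.
Total after period 3: 716 + 719 + 526 + 937 = 2898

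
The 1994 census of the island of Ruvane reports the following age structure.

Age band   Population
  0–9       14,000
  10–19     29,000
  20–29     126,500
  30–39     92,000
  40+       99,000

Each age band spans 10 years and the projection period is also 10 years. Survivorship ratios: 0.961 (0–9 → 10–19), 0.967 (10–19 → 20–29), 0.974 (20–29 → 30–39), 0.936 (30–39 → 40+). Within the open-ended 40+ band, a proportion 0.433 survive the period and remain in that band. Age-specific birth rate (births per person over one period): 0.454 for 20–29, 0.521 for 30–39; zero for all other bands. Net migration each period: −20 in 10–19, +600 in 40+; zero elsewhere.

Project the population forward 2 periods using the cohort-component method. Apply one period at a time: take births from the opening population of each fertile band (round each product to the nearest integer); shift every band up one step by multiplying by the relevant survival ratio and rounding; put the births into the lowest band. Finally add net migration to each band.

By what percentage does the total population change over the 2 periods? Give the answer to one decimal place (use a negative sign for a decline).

— Period 1 —
Births: 126500 × 0.454 = 57431 ; 92000 × 0.521 = 47932 — total 105363
10–19: 14000 × 0.961 = 13454
20–29: 29000 × 0.967 = 28043
30–39: 126500 × 0.974 = 123211
40+: 92000 × 0.936 + 99000 × 0.433 = 86112 + 42867 = 128979
Net migration: 10–19 − 20 → 13434; 40+ + 600 → 129579
Population now: 0–9=105363, 10–19=13434, 20–29=28043, 30–39=123211, 40+=129579
— Period 2 —
Births: 28043 × 0.454 = 12732 ; 123211 × 0.521 = 64193 — total 76925
10–19: 105363 × 0.961 = 101254
20–29: 13434 × 0.967 = 12991
30–39: 28043 × 0.974 = 27314
40+: 123211 × 0.936 + 129579 × 0.433 = 115325 + 56108 = 171433
Net migration: 10–19 − 20 → 101234; 40+ + 600 → 172033
Population now: 0–9=76925, 10–19=101234, 20–29=12991, 30–39=27314, 40+=172033
Total: 360500 → 390497; change = 29997; percentage change = 8.3%

8.3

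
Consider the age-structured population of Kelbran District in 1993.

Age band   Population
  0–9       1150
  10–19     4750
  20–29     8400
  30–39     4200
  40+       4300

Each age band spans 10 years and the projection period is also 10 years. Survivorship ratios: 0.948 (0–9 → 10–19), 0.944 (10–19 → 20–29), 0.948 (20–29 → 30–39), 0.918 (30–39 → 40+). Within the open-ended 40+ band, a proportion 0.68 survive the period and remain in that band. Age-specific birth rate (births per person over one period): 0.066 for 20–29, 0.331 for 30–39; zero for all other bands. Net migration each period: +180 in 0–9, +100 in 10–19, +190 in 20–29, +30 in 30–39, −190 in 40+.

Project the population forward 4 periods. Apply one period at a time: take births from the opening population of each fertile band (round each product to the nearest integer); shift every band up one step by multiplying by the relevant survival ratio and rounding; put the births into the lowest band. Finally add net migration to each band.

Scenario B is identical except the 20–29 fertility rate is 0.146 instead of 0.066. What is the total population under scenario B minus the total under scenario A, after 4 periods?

1268

Call the bands 1 to 5, youngest first.
Period 1.
Births: 8400 × 0.066 = 554 ; 4200 × 0.331 = 1390 ⇒ total 1944
Band 2: 1150 × 0.948 = 1090
Band 3: 4750 × 0.944 = 4484
Band 4: 8400 × 0.948 = 7963
Band 5: 4200 × 0.918 + 4300 × 0.68 = 3856 + 2924 = 6780
Net migration: Band 1 + 180 → 2124; Band 2 + 100 → 1190; Band 3 + 190 → 4674; Band 4 + 30 → 7993; Band 5 − 190 → 6590
End of period: [2124, 1190, 4674, 7993, 6590]
Period 2.
Births: 4674 × 0.066 = 308 ; 7993 × 0.331 = 2646 ⇒ total 2954
Band 2: 2124 × 0.948 = 2014
Band 3: 1190 × 0.944 = 1123
Band 4: 4674 × 0.948 = 4431
Band 5: 7993 × 0.918 + 6590 × 0.68 = 7338 + 4481 = 11819
Net migration: Band 1 + 180 → 3134; Band 2 + 100 → 2114; Band 3 + 190 → 1313; Band 4 + 30 → 4461; Band 5 − 190 → 11629
End of period: [3134, 2114, 1313, 4461, 11629]
Period 3.
Births: 1313 × 0.066 = 87 ; 4461 × 0.331 = 1477 ⇒ total 1564
Band 2: 3134 × 0.948 = 2971
Band 3: 2114 × 0.944 = 1996
Band 4: 1313 × 0.948 = 1245
Band 5: 4461 × 0.918 + 11629 × 0.68 = 4095 + 7908 = 12003
Net migration: Band 1 + 180 → 1744; Band 2 + 100 → 3071; Band 3 + 190 → 2186; Band 4 + 30 → 1275; Band 5 − 190 → 11813
End of period: [1744, 3071, 2186, 1275, 11813]
Period 4.
Births: 2186 × 0.066 = 144 ; 1275 × 0.331 = 422 ⇒ total 566
Band 2: 1744 × 0.948 = 1653
Band 3: 3071 × 0.944 = 2899
Band 4: 2186 × 0.948 = 2072
Band 5: 1275 × 0.918 + 11813 × 0.68 = 1170 + 8033 = 9203
Net migration: Band 1 + 180 → 746; Band 2 + 100 → 1753; Band 3 + 190 → 3089; Band 4 + 30 → 2102; Band 5 − 190 → 9013
End of period: [746, 1753, 3089, 2102, 9013]
Scenario A total after 4 periods: 16703
Scenario B projection —
Period 1.
Births: 8400 × 0.146 = 1226 ; 4200 × 0.331 = 1390 ⇒ total 2616
Band 2: 1150 × 0.948 = 1090
Band 3: 4750 × 0.944 = 4484
Band 4: 8400 × 0.948 = 7963
Band 5: 4200 × 0.918 + 4300 × 0.68 = 3856 + 2924 = 6780
Net migration: Band 1 + 180 → 2796; Band 2 + 100 → 1190; Band 3 + 190 → 4674; Band 4 + 30 → 7993; Band 5 − 190 → 6590
End of period: [2796, 1190, 4674, 7993, 6590]
Period 2.
Births: 4674 × 0.146 = 682 ; 7993 × 0.331 = 2646 ⇒ total 3328
Band 2: 2796 × 0.948 = 2651
Band 3: 1190 × 0.944 = 1123
Band 4: 4674 × 0.948 = 4431
Band 5: 7993 × 0.918 + 6590 × 0.68 = 7338 + 4481 = 11819
Net migration: Band 1 + 180 → 3508; Band 2 + 100 → 2751; Band 3 + 190 → 1313; Band 4 + 30 → 4461; Band 5 − 190 → 11629
End of period: [3508, 2751, 1313, 4461, 11629]
Period 3.
Births: 1313 × 0.146 = 192 ; 4461 × 0.331 = 1477 ⇒ total 1669
Band 2: 3508 × 0.948 = 3326
Band 3: 2751 × 0.944 = 2597
Band 4: 1313 × 0.948 = 1245
Band 5: 4461 × 0.918 + 11629 × 0.68 = 4095 + 7908 = 12003
Net migration: Band 1 + 180 → 1849; Band 2 + 100 → 3426; Band 3 + 190 → 2787; Band 4 + 30 → 1275; Band 5 − 190 → 11813
End of period: [1849, 3426, 2787, 1275, 11813]
Period 4.
Births: 2787 × 0.146 = 407 ; 1275 × 0.331 = 422 ⇒ total 829
Band 2: 1849 × 0.948 = 1753
Band 3: 3426 × 0.944 = 3234
Band 4: 2787 × 0.948 = 2642
Band 5: 1275 × 0.918 + 11813 × 0.68 = 1170 + 8033 = 9203
Net migration: Band 1 + 180 → 1009; Band 2 + 100 → 1853; Band 3 + 190 → 3424; Band 4 + 30 → 2672; Band 5 − 190 → 9013
End of period: [1009, 1853, 3424, 2672, 9013]
Scenario B total after 4 periods: 17971
Difference B − A = 17971 − 16703 = 1268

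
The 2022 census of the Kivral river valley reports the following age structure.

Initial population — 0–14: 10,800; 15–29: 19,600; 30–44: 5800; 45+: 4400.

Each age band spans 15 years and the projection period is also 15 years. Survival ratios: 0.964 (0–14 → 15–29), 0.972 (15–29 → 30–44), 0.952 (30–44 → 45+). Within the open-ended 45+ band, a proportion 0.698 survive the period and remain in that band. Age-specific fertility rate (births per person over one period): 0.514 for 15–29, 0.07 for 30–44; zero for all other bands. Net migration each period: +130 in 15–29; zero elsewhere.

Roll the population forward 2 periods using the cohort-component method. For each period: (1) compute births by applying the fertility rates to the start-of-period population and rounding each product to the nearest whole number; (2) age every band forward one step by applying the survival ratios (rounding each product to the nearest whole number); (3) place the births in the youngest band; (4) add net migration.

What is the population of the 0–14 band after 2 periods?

— Period 1 —
Births: 19600 × 0.514 = 10074, 5800 × 0.07 = 406 — total 10480
15–29: 10800 × 0.964 = 10411
30–44: 19600 × 0.972 = 19051
45+: 5800 × 0.952 + 4400 × 0.698 = 5522 + 3071 = 8593
Net migration: 15–29 + 130 → 10541
Giving 10480 / 10541 / 19051 / 8593.
— Period 2 —
Births: 10541 × 0.514 = 5418, 19051 × 0.07 = 1334 — total 6752
15–29: 10480 × 0.964 = 10103
30–44: 10541 × 0.972 = 10246
45+: 19051 × 0.952 + 8593 × 0.698 = 18137 + 5998 = 24135
Net migration: 15–29 + 130 → 10233
Giving 6752 / 10233 / 10246 / 24135.

6752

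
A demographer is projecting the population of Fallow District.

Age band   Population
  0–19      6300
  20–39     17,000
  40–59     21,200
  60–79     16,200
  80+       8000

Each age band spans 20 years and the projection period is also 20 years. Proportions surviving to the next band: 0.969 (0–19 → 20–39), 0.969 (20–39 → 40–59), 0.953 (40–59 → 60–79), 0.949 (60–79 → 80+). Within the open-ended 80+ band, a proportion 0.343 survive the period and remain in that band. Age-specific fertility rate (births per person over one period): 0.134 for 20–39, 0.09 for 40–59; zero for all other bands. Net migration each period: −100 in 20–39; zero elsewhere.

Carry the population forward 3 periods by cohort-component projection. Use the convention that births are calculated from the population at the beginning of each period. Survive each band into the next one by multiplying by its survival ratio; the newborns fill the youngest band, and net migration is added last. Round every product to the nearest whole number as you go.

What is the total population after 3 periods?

[period 1]
Births: 17000 × 0.134 = 2278, 21200 × 0.09 = 1908 → 4186
20–39: 6300 × 0.969 = 6105
40–59: 17000 × 0.969 = 16473
60–79: 21200 × 0.953 = 20204
80+: 16200 × 0.949 + 8000 × 0.343 = 15374 + 2744 = 18118
Net migration: 20–39 − 100 → 6005
→ [4186, 6005, 16473, 20204, 18118]
[period 2]
Births: 6005 × 0.134 = 805, 16473 × 0.09 = 1483 → 2288
20–39: 4186 × 0.969 = 4056
40–59: 6005 × 0.969 = 5819
60–79: 16473 × 0.953 = 15699
80+: 20204 × 0.949 + 18118 × 0.343 = 19174 + 6214 = 25388
Net migration: 20–39 − 100 → 3956
→ [2288, 3956, 5819, 15699, 25388]
[period 3]
Births: 3956 × 0.134 = 530, 5819 × 0.09 = 524 → 1054
20–39: 2288 × 0.969 = 2217
40–59: 3956 × 0.969 = 3833
60–79: 5819 × 0.953 = 5546
80+: 15699 × 0.949 + 25388 × 0.343 = 14898 + 8708 = 23606
Net migration: 20–39 − 100 → 2117
→ [1054, 2117, 3833, 5546, 23606]
Total after period 3: 1054 + 2117 + 3833 + 5546 + 23606 = 36156

36156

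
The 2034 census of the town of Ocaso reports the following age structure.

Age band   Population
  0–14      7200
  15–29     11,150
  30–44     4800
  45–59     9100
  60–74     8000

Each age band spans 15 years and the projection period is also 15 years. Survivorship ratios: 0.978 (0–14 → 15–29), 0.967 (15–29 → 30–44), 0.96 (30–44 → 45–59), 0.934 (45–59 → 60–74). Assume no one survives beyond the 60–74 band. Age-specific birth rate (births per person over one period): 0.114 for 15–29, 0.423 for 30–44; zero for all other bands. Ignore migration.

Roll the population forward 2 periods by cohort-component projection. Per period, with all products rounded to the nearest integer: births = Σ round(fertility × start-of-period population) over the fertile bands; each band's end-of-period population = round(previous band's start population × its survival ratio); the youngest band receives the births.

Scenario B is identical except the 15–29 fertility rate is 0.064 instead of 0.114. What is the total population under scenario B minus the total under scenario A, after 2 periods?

-896

Call the groups 1 to 5, youngest first.
After projecting period 1:
Births: 11150 * 0.114 = 1271  |  4800 * 0.423 = 2030 → total 3301
Group 2: 7200 * 0.978 = 7042
Group 3: 11150 * 0.967 = 10782
Group 4: 4800 * 0.96 = 4608
Group 5: 9100 * 0.934 = 8499
Giving 3301 / 7042 / 10782 / 4608 / 8499.
After projecting period 2:
Births: 7042 * 0.114 = 803  |  10782 * 0.423 = 4561 → total 5364
Group 2: 3301 * 0.978 = 3228
Group 3: 7042 * 0.967 = 6810
Group 4: 10782 * 0.96 = 10351
Group 5: 4608 * 0.934 = 4304
Giving 5364 / 3228 / 6810 / 10351 / 4304.
Scenario A total after 2 periods: 30057
Scenario B projection —
After projecting period 1:
Births: 11150 * 0.064 = 714  |  4800 * 0.423 = 2030 → total 2744
Group 2: 7200 * 0.978 = 7042
Group 3: 11150 * 0.967 = 10782
Group 4: 4800 * 0.96 = 4608
Group 5: 9100 * 0.934 = 8499
Giving 2744 / 7042 / 10782 / 4608 / 8499.
After projecting period 2:
Births: 7042 * 0.064 = 451  |  10782 * 0.423 = 4561 → total 5012
Group 2: 2744 * 0.978 = 2684
Group 3: 7042 * 0.967 = 6810
Group 4: 10782 * 0.96 = 10351
Group 5: 4608 * 0.934 = 4304
Giving 5012 / 2684 / 6810 / 10351 / 4304.
Scenario B total after 2 periods: 29161
Difference B − A = 29161 − 30057 = -896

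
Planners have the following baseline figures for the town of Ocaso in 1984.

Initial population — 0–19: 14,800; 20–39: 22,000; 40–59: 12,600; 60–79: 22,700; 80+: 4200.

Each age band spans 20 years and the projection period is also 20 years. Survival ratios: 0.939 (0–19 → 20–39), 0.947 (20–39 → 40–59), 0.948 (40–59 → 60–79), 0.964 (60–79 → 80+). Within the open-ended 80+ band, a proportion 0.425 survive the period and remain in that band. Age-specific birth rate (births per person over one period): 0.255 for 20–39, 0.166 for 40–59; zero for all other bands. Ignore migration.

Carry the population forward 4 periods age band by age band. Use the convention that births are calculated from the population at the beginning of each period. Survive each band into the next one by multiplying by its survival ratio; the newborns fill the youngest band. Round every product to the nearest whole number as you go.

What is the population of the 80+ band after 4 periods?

Numbering the bands 1..5 from youngest to oldest:
[period 1]
Births: 22000 * 0.255 = 5610, 12600 * 0.166 = 2092 — total 7702
Band 2: 14800 * 0.939 = 13897
Band 3: 22000 * 0.947 = 20834
Band 4: 12600 * 0.948 = 11945
Band 5: 22700 * 0.964 + 4200 * 0.425 = 21883 + 1785 = 23668
→ [7702, 13897, 20834, 11945, 23668]
[period 2]
Births: 13897 * 0.255 = 3544, 20834 * 0.166 = 3458 — total 7002
Band 2: 7702 * 0.939 = 7232
Band 3: 13897 * 0.947 = 13160
Band 4: 20834 * 0.948 = 19751
Band 5: 11945 * 0.964 + 23668 * 0.425 = 11515 + 10059 = 21574
→ [7002, 7232, 13160, 19751, 21574]
[period 3]
Births: 7232 * 0.255 = 1844, 13160 * 0.166 = 2185 — total 4029
Band 2: 7002 * 0.939 = 6575
Band 3: 7232 * 0.947 = 6849
Band 4: 13160 * 0.948 = 12476
Band 5: 19751 * 0.964 + 21574 * 0.425 = 19040 + 9169 = 28209
→ [4029, 6575, 6849, 12476, 28209]
[period 4]
Births: 6575 * 0.255 = 1677, 6849 * 0.166 = 1137 — total 2814
Band 2: 4029 * 0.939 = 3783
Band 3: 6575 * 0.947 = 6227
Band 4: 6849 * 0.948 = 6493
Band 5: 12476 * 0.964 + 28209 * 0.425 = 12027 + 11989 = 24016
→ [2814, 3783, 6227, 6493, 24016]

24016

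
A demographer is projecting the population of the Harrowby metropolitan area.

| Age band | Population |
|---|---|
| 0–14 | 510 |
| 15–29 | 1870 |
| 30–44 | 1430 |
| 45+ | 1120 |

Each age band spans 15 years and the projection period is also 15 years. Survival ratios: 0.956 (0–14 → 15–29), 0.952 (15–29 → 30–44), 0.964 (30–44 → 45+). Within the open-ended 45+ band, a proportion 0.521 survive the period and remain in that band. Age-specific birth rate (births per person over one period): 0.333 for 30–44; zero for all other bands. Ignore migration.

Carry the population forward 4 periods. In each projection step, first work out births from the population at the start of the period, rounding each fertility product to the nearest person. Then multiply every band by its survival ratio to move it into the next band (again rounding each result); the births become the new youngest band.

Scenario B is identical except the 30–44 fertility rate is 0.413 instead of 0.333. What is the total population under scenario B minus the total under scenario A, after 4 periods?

After projecting period 1:
Births: 1430 * 0.333 = 476
15–29: 510 * 0.956 = 488
30–44: 1870 * 0.952 = 1780
45+: 1430 * 0.964 + 1120 * 0.521 = 1379 + 584 = 1963
Population now: 0–14=476, 15–29=488, 30–44=1780, 45+=1963
After projecting period 2:
Births: 1780 * 0.333 = 593
15–29: 476 * 0.956 = 455
30–44: 488 * 0.952 = 465
45+: 1780 * 0.964 + 1963 * 0.521 = 1716 + 1023 = 2739
Population now: 0–14=593, 15–29=455, 30–44=465, 45+=2739
After projecting period 3:
Births: 465 * 0.333 = 155
15–29: 593 * 0.956 = 567
30–44: 455 * 0.952 = 433
45+: 465 * 0.964 + 2739 * 0.521 = 448 + 1427 = 1875
Population now: 0–14=155, 15–29=567, 30–44=433, 45+=1875
After projecting period 4:
Births: 433 * 0.333 = 144
15–29: 155 * 0.956 = 148
30–44: 567 * 0.952 = 540
45+: 433 * 0.964 + 1875 * 0.521 = 417 + 977 = 1394
Population now: 0–14=144, 15–29=148, 30–44=540, 45+=1394
Scenario A total after 4 periods: 2226
Scenario B projection —
After projecting period 1:
Births: 1430 * 0.413 = 591
15–29: 510 * 0.956 = 488
30–44: 1870 * 0.952 = 1780
45+: 1430 * 0.964 + 1120 * 0.521 = 1379 + 584 = 1963
Population now: 0–14=591, 15–29=488, 30–44=1780, 45+=1963
After projecting period 2:
Births: 1780 * 0.413 = 735
15–29: 591 * 0.956 = 565
30–44: 488 * 0.952 = 465
45+: 1780 * 0.964 + 1963 * 0.521 = 1716 + 1023 = 2739
Population now: 0–14=735, 15–29=565, 30–44=465, 45+=2739
After projecting period 3:
Births: 465 * 0.413 = 192
15–29: 735 * 0.956 = 703
30–44: 565 * 0.952 = 538
45+: 465 * 0.964 + 2739 * 0.521 = 448 + 1427 = 1875
Population now: 0–14=192, 15–29=703, 30–44=538, 45+=1875
After projecting period 4:
Births: 538 * 0.413 = 222
15–29: 192 * 0.956 = 184
30–44: 703 * 0.952 = 669
45+: 538 * 0.964 + 1875 * 0.521 = 519 + 977 = 1496
Population now: 0–14=222, 15–29=184, 30–44=669, 45+=1496
Scenario B total after 4 periods: 2571
Difference B − A = 2571 − 2226 = 345

345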